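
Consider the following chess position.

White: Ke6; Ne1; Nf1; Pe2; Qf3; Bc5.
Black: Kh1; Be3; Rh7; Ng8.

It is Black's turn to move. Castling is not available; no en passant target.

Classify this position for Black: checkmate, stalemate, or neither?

Black to move; black king on h1.
In check: yes, from the white queen on f3.
Legal moves for Black: Kg1.
Black is in check but has 1 legal move → neither.

neither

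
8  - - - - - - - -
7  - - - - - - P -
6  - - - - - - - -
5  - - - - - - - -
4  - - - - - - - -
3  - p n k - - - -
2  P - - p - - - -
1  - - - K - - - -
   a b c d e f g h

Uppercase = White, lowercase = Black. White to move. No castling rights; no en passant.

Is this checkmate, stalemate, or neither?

checkmate

White to move; white king on d1.
In check: yes, from the black knight on c3.
King squares — c1: attacked by Pd2; e1: attacked by Pd2; c2: attacked by Pb3; d2: attacked by Kd3; e2: attacked by Nc3.
Legal moves for White: none.
In check with no legal moves → checkmate.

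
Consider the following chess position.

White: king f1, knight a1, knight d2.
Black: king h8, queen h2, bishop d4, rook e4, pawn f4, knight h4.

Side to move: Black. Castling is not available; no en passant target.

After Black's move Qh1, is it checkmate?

yes

After Qh1: white king on f1; in check: yes, from the black queen on h1.
King squares — e1: attacked by Qh1; g1: attacked by Qh1; e2: attacked by Re4; f2: attacked by Bd4; g2: attacked by Qh1.
White has no legal moves → checkmate.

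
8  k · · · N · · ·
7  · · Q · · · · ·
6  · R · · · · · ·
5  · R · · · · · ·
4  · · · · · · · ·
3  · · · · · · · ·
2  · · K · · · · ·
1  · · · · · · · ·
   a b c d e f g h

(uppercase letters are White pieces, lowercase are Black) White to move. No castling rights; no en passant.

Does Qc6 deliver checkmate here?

After Qc6: black king on a8; in check: yes, from the white queen on c6.
Black has 1 legal reply: Ka7.
In check but a legal move exists → not checkmate.

no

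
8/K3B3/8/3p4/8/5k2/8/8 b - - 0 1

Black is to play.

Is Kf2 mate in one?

After Kf2: white king on a7; in check: no.
White is not in check, so this cannot be checkmate.

no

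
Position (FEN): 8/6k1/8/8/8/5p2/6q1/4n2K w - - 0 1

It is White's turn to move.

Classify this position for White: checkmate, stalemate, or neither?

checkmate

White to move; white king on h1.
In check: yes, from the black queen on g2.
King squares — g1: attacked by Qg2; g2: attacked by Ne1; h2: attacked by Qg2.
Legal moves for White: none.
In check with no legal moves → checkmate.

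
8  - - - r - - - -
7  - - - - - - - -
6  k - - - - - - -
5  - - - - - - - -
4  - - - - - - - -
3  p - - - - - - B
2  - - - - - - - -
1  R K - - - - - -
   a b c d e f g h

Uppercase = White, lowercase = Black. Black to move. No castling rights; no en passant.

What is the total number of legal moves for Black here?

20

Black to move; king on a6.
In check: no.
Legal moves: Rh8, Rg8, Rf8, Re8, Rc8, Rb8+, Ra8, Rd7, Rd6, Rd5, Rd4, Rd3, Rd2, Rd1+, Kb7, Ka7, Kb6, Kb5, Ka5, a2+.
Count: 20.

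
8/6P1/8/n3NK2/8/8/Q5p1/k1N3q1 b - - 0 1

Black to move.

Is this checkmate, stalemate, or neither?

Black to move; black king on a1.
In check: yes, from the white queen on a2.
King squares — b1: attacked by Qa2; a2: attacked by Nc1; b2: attacked by Qa2.
Legal moves for Black: none.
In check with no legal moves → checkmate.

checkmate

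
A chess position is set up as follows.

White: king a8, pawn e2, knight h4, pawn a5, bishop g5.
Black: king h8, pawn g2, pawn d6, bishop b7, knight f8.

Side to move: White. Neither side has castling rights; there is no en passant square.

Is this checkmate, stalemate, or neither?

White to move; white king on a8.
In check: yes, from the black bishop on b7.
King squares — a7: available; b7: available; b8: available.
Legal moves for White: Kb8, Kxb7, Ka7.
White is in check but has 3 legal moves → neither.

neither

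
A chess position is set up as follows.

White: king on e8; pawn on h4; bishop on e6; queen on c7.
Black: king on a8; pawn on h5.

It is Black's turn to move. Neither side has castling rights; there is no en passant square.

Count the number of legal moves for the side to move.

Black to move; king on a8.
In check: no.
Legal moves: none.
Count: 0.

0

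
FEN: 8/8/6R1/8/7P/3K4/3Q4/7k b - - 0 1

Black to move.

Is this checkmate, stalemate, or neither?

stalemate

Black to move; black king on h1.
In check: no.
King squares — g1: attacked by Rg6; g2: attacked by Qd2; h2: attacked by Qd2.
Legal moves for Black: none.
Not in check and no legal moves → stalemate.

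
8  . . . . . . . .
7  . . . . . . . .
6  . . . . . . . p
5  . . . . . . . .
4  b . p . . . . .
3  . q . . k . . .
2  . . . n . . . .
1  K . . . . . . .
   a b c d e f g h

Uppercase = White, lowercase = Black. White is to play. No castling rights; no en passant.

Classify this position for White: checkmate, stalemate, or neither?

White to move; white king on a1.
In check: no.
King squares — b1: attacked by Nd2; a2: attacked by Qb3; b2: attacked by Qb3.
Legal moves for White: none.
Not in check and no legal moves → stalemate.

stalemate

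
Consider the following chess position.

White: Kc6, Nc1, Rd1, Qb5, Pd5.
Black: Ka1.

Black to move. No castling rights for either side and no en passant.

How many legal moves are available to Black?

Black to move; king on a1.
In check: no.
Legal moves: none.
Count: 0.

0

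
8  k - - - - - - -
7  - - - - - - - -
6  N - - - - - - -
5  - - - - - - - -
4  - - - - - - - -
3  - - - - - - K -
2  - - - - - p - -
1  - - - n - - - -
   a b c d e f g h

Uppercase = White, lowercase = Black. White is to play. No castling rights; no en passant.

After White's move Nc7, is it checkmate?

After Nc7: black king on a8; in check: yes, from the white knight on c7.
Black has 3 legal replies: Kb8, Kb7, Ka7.
In check but a legal move exists → not checkmate.

no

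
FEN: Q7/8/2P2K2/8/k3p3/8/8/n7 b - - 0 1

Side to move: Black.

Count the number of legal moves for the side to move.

Black to move; king on a4.
In check: yes, from the white queen on a8.
Legal moves: Kb5, Kb4, Kb3.
Count: 3.

3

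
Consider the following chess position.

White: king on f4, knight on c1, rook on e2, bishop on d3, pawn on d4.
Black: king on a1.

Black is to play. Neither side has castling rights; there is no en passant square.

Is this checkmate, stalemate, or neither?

stalemate

Black to move; black king on a1.
In check: no.
King squares — b1: attacked by Bd3; a2: attacked by Nc1; b2: attacked by Re2.
Legal moves for Black: none.
Not in check and no legal moves → stalemate.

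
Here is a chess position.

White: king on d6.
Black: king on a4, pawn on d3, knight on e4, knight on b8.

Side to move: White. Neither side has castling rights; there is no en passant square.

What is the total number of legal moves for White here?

White to move; king on d6.
In check: yes, from the black knight on e4.
Legal moves: Ke7, Kc7, Ke6, Ke5, Kd5.
Count: 5.

5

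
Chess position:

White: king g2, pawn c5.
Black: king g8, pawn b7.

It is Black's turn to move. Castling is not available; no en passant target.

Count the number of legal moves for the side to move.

7

Black to move; king on g8.
In check: no.
Legal moves: Kh8, Kf8, Kh7, Kg7, Kf7, b6, b5.
Count: 7.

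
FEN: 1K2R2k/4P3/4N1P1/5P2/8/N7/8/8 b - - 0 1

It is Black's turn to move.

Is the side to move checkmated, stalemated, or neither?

Black to move; black king on h8.
In check: yes, from the white rook on e8.
King squares — g7: attacked by Ne6; h7: attacked by Pg6; g8: attacked by Re8.
Legal moves for Black: none.
In check with no legal moves → checkmate.

checkmate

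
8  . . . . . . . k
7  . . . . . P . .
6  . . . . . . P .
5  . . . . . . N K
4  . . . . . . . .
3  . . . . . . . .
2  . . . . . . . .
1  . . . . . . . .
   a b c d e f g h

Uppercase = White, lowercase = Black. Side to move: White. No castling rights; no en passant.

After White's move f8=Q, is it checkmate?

After f8=Q: black king on h8; in check: yes, from the white queen on f8.
King squares — g7: attacked by Qf8; h7: attacked by Ng5; g8: attacked by Qf8.
Black has no legal moves → checkmate.

yes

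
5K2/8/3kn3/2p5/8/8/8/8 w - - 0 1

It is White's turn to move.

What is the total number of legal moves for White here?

3

White to move; king on f8.
In check: yes, from the black knight on e6.
Legal moves: Kg8, Ke8, Kf7.
Count: 3.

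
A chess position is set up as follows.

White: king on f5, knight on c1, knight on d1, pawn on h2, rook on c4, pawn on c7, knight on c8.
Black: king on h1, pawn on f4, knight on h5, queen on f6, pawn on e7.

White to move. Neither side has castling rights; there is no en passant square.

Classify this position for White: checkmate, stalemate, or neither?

White to move; white king on f5.
In check: yes, from the black queen on f6.
King squares — e4: available; f4: attacked by Nh5; g4: available; e5: attacked by Qf6; g5: attacked by Qf6; e6: attacked by Qf6; f6: attacked by Nh5; g6: attacked by Qf6.
Legal moves for White: Kg4, Ke4.
White is in check but has 2 legal moves → neither.

neither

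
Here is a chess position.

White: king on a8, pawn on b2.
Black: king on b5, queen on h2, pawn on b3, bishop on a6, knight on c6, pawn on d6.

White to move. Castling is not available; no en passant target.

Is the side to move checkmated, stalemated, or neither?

stalemate

White to move; white king on a8.
In check: no.
King squares — a7: attacked by Nc6; b7: attacked by Ba6; b8: attacked by Nc6.
Legal moves for White: none.
Not in check and no legal moves → stalemate.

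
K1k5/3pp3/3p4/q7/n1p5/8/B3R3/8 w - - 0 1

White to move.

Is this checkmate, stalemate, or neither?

checkmate

White to move; white king on a8.
In check: yes, from the black queen on a5.
King squares — a7: attacked by Qa5; b7: attacked by Kc8; b8: attacked by Kc8.
Legal moves for White: none.
In check with no legal moves → checkmate.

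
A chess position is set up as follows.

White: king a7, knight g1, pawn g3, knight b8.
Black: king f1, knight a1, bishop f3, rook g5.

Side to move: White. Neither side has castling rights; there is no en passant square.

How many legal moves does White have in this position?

9

White to move; king on a7.
In check: no.
Legal moves: Nd7, Nc6, Na6, Kb6, Ka6, Nh3, Nxf3, Ne2, g4.
Count: 9.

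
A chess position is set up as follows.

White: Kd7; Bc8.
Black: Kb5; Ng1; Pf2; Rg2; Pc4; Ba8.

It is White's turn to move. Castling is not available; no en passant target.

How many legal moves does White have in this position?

8

White to move; king on d7.
In check: no.
Legal moves: Bb7, Ba6+, Ke8, Kd8, Ke7, Kc7, Ke6, Kd6.
Count: 8.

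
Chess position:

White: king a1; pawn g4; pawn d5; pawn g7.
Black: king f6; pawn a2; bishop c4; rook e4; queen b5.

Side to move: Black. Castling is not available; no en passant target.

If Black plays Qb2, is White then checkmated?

no

After Qb2: white king on a1; in check: yes, from the black queen on b2.
White has 1 legal reply: Kxb2.
In check but a legal move exists → not checkmate.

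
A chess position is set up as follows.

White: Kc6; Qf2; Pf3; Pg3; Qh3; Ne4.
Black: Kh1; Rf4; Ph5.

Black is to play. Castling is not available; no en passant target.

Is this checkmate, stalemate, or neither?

checkmate

Black to move; black king on h1.
In check: yes, from the white queen on h3.
King squares — g1: attacked by Qf2; g2: attacked by Qf2; h2: attacked by Qf2.
Legal moves for Black: none.
In check with no legal moves → checkmate.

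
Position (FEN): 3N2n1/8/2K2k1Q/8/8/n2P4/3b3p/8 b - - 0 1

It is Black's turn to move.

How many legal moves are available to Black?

5

Black to move; king on f6.
In check: yes, from the white queen on h6.
Legal moves: Ke7, Kf5, Ke5, Nxh6, Bxh6.
Count: 5.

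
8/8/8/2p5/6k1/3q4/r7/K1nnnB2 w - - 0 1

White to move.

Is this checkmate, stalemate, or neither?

checkmate

White to move; white king on a1.
In check: yes, from the black rook on a2.
King squares — b1: attacked by Qd3; a2: attacked by Nc1; b2: attacked by Nd1.
Legal moves for White: none.
In check with no legal moves → checkmate.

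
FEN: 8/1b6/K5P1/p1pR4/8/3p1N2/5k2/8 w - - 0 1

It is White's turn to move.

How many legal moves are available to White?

5

White to move; king on a6.
In check: yes, from the black bishop on b7.
Legal moves: Kxb7, Ka7, Kb6, Kb5, Kxa5.
Count: 5.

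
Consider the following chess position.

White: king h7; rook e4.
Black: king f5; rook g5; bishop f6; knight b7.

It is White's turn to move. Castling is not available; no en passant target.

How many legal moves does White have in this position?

White to move; king on h7.
In check: no.
Legal moves: Kh6, Re8, Re7, Re6, Re5+, Rh4, Rg4, Rf4+, Rd4, Rc4, Rb4, Ra4, Re3, Re2, Re1.
Count: 15.

15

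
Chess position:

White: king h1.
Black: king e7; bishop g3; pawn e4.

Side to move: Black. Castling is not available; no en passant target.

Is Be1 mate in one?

After Be1: white king on h1; in check: no.
White is not in check, so this cannot be checkmate.

no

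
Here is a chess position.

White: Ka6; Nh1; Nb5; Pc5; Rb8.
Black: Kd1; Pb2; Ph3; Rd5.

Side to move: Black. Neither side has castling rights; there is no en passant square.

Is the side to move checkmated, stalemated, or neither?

Black to move; black king on d1.
In check: no.
Legal moves for Black include: Rd8, Rd7, Rd6+, Rh5, Rg5, Rf5, Re5, Rxc5, Rd4, Rd3, Rd2, Ke2, Kd2, Kc2, Ke1, Kc1, h2, b1=Q, ... (list truncated; more exist).
Black has legal moves and is not in check → neither.

neither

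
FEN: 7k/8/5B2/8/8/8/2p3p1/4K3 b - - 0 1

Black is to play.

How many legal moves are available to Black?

Black to move; king on h8.
In check: yes, from the white bishop on f6.
Legal moves: Kg8, Kh7.
Count: 2.

2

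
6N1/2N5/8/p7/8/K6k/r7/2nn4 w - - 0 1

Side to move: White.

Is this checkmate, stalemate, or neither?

White to move; white king on a3.
In check: yes, from the black rook on a2.
King squares — a2: attacked by Nc1; b2: attacked by Nd1; b3: attacked by Nc1; a4: attacked by Ra2; b4: attacked by Pa5.
Legal moves for White: none.
In check with no legal moves → checkmate.

checkmate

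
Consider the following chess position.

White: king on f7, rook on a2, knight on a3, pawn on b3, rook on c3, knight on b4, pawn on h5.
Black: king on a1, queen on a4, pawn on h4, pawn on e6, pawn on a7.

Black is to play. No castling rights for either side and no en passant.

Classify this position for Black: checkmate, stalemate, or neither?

Black to move; black king on a1.
In check: yes, from the white rook on a2.
King squares — b1: attacked by Na3; a2: attacked by Nb4; b2: attacked by Ra2.
Legal moves for Black: none.
In check with no legal moves → checkmate.

checkmate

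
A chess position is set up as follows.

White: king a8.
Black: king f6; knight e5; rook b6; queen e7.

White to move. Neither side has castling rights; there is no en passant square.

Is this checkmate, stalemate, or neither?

White to move; white king on a8.
In check: no.
King squares — a7: attacked by Qe7; b7: attacked by Rb6; b8: attacked by Rb6.
Legal moves for White: none.
Not in check and no legal moves → stalemate.

stalemate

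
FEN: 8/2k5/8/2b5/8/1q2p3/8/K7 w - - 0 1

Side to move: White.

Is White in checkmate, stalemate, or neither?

White to move; white king on a1.
In check: no.
King squares — b1: attacked by Qb3; a2: attacked by Qb3; b2: attacked by Qb3.
Legal moves for White: none.
Not in check and no legal moves → stalemate.

stalemate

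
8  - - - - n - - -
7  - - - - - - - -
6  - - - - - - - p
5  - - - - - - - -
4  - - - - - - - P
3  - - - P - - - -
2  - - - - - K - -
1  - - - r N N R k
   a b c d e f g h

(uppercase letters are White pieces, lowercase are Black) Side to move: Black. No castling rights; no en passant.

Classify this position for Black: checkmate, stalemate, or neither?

checkmate

Black to move; black king on h1.
In check: yes, from the white rook on g1.
King squares — g1: attacked by Kf2; g2: attacked by Ne1; h2: attacked by Nf1.
Legal moves for Black: none.
In check with no legal moves → checkmate.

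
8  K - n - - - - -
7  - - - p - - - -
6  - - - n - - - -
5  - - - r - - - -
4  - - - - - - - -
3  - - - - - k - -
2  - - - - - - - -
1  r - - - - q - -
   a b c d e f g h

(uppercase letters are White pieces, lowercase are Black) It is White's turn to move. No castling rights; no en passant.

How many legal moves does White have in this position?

1

White to move; king on a8.
In check: yes, from the black rook on a1.
Legal moves: Kb8.
Count: 1.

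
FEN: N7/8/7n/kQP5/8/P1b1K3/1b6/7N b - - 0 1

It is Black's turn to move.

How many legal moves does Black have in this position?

1

Black to move; king on a5.
In check: yes, from the white queen on b5.
Legal moves: Kxb5.
Count: 1.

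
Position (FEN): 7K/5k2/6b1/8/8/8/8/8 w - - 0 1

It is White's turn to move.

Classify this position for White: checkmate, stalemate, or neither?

White to move; white king on h8.
In check: no.
King squares — g7: attacked by Kf7; h7: attacked by Bg6; g8: attacked by Kf7.
Legal moves for White: none.
Not in check and no legal moves → stalemate.

stalemate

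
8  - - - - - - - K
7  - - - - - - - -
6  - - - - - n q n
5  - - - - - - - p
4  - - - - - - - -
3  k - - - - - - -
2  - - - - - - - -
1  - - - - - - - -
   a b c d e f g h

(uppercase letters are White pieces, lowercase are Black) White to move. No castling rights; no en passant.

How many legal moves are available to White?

White to move; king on h8.
In check: no.
Legal moves: none.
Count: 0.

0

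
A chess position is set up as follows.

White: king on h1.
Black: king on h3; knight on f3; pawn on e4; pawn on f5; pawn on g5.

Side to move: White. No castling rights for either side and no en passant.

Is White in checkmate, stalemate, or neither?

stalemate

White to move; white king on h1.
In check: no.
King squares — g1: attacked by Nf3; g2: attacked by Kh3; h2: attacked by Nf3.
Legal moves for White: none.
Not in check and no legal moves → stalemate.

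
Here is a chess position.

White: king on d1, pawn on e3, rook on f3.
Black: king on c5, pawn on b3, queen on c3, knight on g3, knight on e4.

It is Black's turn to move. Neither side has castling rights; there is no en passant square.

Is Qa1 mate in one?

After Qa1: white king on d1; in check: yes, from the black queen on a1.
King squares — c1: attacked by Qa1; e1: attacked by Qa1; c2: attacked by Pb3; d2: attacked by Ne4; e2: attacked by Ng3.
White has no legal moves → checkmate.

yes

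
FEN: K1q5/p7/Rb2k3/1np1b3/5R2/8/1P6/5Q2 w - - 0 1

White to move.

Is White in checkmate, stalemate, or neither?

checkmate

White to move; white king on a8.
In check: yes, from the black queen on c8.
King squares — a7: attacked by Nb5; b7: attacked by Qc8; b8: attacked by Be5.
Legal moves for White: none.
In check with no legal moves → checkmate.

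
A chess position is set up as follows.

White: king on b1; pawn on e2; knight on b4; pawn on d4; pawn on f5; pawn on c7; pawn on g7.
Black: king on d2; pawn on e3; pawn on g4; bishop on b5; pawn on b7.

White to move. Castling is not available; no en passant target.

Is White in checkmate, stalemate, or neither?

White to move; white king on b1.
In check: no.
Legal moves for White include: Nc6, Na6, Nd5, Nd3, Nc2, Na2, Kb2, Ka2, Ka1, g8=Q, g8=R, g8=B, g8=N, c8=Q, c8=R, c8=B, c8=N, f6, ... (list truncated; more exist).
White has legal moves and is not in check → neither.

neither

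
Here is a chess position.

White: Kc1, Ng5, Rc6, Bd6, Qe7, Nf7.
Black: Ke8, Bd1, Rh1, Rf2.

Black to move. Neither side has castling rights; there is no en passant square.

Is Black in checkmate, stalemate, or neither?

Black to move; black king on e8.
In check: yes, from the white queen on e7.
King squares — d7: attacked by Qe7; e7: attacked by Bd6; f7: attacked by Ng5; d8: attacked by Qe7; f8: attacked by Qe7.
Legal moves for Black: none.
In check with no legal moves → checkmate.

checkmate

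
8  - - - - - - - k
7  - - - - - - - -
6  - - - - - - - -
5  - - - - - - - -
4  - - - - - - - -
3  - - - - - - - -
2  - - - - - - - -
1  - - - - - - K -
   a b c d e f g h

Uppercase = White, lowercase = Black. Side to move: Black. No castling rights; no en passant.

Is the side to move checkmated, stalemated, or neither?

Black to move; black king on h8.
In check: no.
Legal moves for Black: Kg8, Kh7, Kg7.
Black has 3 legal moves and is not in check → neither.

neither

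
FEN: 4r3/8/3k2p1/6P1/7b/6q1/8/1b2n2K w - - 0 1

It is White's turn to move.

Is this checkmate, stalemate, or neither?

stalemate

White to move; white king on h1.
In check: no.
King squares — g1: attacked by Qg3; g2: attacked by Ne1; h2: attacked by Qg3.
Legal moves for White: none.
Not in check and no legal moves → stalemate.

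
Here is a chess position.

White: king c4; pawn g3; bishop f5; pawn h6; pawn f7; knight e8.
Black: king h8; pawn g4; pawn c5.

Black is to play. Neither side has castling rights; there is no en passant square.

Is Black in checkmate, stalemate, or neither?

stalemate

Black to move; black king on h8.
In check: no.
King squares — g7: attacked by Ph6; h7: attacked by Bf5; g8: attacked by Pf7.
Legal moves for Black: none.
Not in check and no legal moves → stalemate.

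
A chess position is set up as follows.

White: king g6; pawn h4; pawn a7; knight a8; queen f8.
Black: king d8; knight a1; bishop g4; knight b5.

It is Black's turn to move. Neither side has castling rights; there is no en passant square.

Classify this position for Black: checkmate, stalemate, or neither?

Black to move; black king on d8.
In check: yes, from the white queen on f8.
Legal moves for Black: Kd7.
Black is in check but has 1 legal move → neither.

neither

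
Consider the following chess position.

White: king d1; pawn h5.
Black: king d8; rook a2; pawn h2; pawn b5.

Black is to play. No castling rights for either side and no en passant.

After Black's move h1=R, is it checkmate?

After h1=R: white king on d1; in check: yes, from the black rook on h1.
King squares — c1: attacked by Rh1; e1: attacked by Rh1; c2: attacked by Ra2; d2: attacked by Ra2; e2: attacked by Ra2.
White has no legal moves → checkmate.

yes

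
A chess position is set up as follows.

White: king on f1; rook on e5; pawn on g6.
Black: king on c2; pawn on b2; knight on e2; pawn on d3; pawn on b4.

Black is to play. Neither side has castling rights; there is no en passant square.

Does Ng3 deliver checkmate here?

no

After Ng3: white king on f1; in check: yes, from the black knight on g3.
White has 4 legal replies: Kg2, Kf2, Kg1, Ke1.
In check but a legal move exists → not checkmate.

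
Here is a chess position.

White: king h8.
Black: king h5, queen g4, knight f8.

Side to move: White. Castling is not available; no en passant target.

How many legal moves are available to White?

White to move; king on h8.
In check: no.
Legal moves: none.
Count: 0.

0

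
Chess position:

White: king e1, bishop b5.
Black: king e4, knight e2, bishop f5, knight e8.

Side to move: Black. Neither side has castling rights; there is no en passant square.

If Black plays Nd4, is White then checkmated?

no

After Nd4: white king on e1; in check: no.
White is not in check, so this cannot be checkmate.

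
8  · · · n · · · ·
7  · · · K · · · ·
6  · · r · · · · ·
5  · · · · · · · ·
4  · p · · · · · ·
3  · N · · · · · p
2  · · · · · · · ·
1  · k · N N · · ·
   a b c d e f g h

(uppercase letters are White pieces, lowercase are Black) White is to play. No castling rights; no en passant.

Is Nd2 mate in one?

After Nd2: black king on b1; in check: yes, from the white knight on d2.
Black has 3 legal replies: Ka2, Kc1, Ka1.
In check but a legal move exists → not checkmate.

no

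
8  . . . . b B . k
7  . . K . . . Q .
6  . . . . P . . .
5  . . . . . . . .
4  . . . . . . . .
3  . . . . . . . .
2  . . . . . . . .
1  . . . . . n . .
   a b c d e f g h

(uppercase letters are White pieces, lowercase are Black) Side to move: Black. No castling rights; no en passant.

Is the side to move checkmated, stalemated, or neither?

checkmate

Black to move; black king on h8.
In check: yes, from the white queen on g7.
King squares — g7: attacked by Bf8; h7: attacked by Qg7; g8: attacked by Qg7.
Legal moves for Black: none.
In check with no legal moves → checkmate.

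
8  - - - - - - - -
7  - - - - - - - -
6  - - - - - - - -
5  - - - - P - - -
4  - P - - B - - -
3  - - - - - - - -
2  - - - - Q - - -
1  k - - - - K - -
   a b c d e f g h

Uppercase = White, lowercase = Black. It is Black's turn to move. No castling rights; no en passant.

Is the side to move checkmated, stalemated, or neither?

Black to move; black king on a1.
In check: no.
King squares — b1: attacked by Be4; a2: attacked by Qe2; b2: attacked by Qe2.
Legal moves for Black: none.
Not in check and no legal moves → stalemate.

stalemate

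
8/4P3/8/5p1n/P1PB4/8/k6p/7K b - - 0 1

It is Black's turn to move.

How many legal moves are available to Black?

8

Black to move; king on a2.
In check: no.
Legal moves: Ng7, Nf6, Nf4, Ng3+, Kb3, Ka3, Kb1, f4.
Count: 8.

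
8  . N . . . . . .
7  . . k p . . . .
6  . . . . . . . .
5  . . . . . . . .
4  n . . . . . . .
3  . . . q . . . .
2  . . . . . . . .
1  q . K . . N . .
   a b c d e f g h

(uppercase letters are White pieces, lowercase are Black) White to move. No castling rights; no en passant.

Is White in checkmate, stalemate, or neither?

checkmate

White to move; white king on c1.
In check: yes, from the black queen on a1.
King squares — b1: attacked by Qa1; d1: attacked by Qa1; b2: attacked by Qa1; c2: attacked by Qd3; d2: attacked by Qd3.
Legal moves for White: none.
In check with no legal moves → checkmate.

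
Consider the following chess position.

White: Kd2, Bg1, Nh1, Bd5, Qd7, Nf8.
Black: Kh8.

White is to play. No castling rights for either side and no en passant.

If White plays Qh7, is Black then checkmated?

After Qh7: black king on h8; in check: yes, from the white queen on h7.
King squares — g7: attacked by Qh7; h7: attacked by Nf8; g8: attacked by Bd5.
Black has no legal moves → checkmate.

yes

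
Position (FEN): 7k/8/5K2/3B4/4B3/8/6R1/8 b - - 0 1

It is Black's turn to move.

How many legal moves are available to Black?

Black to move; king on h8.
In check: no.
Legal moves: none.
Count: 0.

0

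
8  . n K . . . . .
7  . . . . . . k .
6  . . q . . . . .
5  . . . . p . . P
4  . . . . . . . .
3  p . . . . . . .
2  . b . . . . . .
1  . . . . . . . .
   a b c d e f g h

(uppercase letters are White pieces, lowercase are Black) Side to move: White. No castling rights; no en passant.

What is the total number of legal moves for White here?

2

White to move; king on c8.
In check: yes, from the black queen on c6.
Legal moves: Kd8, Kxb8.
Count: 2.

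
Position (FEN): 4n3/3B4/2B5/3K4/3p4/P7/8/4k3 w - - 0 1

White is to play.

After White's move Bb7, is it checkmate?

no

After Bb7: black king on e1; in check: no.
Black is not in check, so this cannot be checkmate.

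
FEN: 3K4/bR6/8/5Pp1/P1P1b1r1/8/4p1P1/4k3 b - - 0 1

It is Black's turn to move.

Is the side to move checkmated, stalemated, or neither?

Black to move; black king on e1.
In check: no.
Legal moves for Black include: Bb8, Bb6+, Bc5, Bd4, Be3, Bf2, Bg1, Rh4, Rf4, Rg3, Rxg2, Bxb7, Bc6, Bxf5, Bd5, Bf3, Bd3, Bxg2, ... (list truncated; more exist).
Black has legal moves and is not in check → neither.

neither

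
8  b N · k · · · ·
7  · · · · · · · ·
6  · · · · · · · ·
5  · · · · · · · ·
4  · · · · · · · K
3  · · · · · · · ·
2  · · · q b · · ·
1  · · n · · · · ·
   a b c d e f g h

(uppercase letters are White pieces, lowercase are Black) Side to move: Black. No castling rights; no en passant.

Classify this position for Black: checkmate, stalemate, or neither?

Black to move; black king on d8.
In check: no.
Legal moves for Black include: Ke8, Kc8, Ke7, Kc7, Bb7, Bc6, Bd5, Be4, Baf3, Bg2, Bh1, Ba6, Bh5, Bb5, Bg4, Bc4, Bef3, Bd3, ... (list truncated; more exist).
Black has legal moves and is not in check → neither.

neither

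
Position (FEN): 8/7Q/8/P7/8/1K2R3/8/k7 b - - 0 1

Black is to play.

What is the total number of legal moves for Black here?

Black to move; king on a1.
In check: no.
Legal moves: none.
Count: 0.

0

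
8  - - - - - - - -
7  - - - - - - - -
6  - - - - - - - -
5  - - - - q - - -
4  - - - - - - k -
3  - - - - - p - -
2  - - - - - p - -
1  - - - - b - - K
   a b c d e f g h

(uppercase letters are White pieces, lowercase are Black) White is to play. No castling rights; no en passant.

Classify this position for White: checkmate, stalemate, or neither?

stalemate

White to move; white king on h1.
In check: no.
King squares — g1: attacked by Pf2; g2: attacked by Pf3; h2: attacked by Qe5.
Legal moves for White: none.
Not in check and no legal moves → stalemate.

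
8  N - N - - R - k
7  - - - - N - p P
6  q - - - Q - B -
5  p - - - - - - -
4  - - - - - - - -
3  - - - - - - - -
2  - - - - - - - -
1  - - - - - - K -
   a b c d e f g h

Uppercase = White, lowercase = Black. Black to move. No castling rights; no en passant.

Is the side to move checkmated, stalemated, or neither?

Black to move; black king on h8.
In check: yes, from the white rook on f8.
King squares — g7: own pawn; h7: attacked by Bg6; g8: attacked by Qe6.
Legal moves for Black: none.
In check with no legal moves → checkmate.

checkmate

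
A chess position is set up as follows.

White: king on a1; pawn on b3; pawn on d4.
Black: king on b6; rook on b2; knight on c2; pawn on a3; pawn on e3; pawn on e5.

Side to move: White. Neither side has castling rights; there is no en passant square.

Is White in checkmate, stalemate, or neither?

White to move; white king on a1.
In check: yes, from the black knight on c2.
King squares — b1: attacked by Rb2; a2: attacked by Rb2; b2: attacked by Pa3.
Legal moves for White: none.
In check with no legal moves → checkmate.

checkmate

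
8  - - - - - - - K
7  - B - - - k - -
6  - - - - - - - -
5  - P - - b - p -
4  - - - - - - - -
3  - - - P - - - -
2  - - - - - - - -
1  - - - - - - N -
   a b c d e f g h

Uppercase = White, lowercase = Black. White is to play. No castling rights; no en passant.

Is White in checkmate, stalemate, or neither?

White to move; white king on h8.
In check: yes, from the black bishop on e5.
King squares — g7: attacked by Be5; h7: available; g8: attacked by Kf7.
Legal moves for White: Kh7.
White is in check but has 1 legal move → neither.

neither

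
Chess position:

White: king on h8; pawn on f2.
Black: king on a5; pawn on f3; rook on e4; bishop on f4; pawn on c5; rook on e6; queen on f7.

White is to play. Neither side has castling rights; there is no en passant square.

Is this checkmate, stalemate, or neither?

White to move; white king on h8.
In check: no.
King squares — g7: attacked by Qf7; h7: attacked by Qf7; g8: attacked by Qf7.
Legal moves for White: none.
Not in check and no legal moves → stalemate.

stalemate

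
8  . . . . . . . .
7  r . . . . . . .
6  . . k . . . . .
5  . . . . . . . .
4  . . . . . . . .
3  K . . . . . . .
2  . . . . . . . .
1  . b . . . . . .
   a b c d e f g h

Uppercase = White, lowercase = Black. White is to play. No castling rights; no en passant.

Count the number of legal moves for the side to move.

White to move; king on a3.
In check: yes, from the black rook on a7.
Legal moves: Kb4, Kb3, Kb2.
Count: 3.

3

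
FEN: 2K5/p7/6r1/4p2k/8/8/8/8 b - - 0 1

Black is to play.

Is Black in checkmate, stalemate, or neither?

Black to move; black king on h5.
In check: no.
Legal moves for Black include: Rg8+, Rg7, Rh6, Rf6, Re6, Rd6, Rc6+, Rb6, Ra6, Rg5, Rg4, Rg3, Rg2, Rg1, Kh6, Kg5, Kh4, Kg4, ... (list truncated; more exist).
Black has legal moves and is not in check → neither.

neither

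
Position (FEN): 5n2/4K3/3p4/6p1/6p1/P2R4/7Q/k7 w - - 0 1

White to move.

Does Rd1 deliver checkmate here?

After Rd1: black king on a1; in check: yes, from the white rook on d1.
King squares — b1: attacked by Rd1; a2: attacked by Qh2; b2: attacked by Qh2.
Black has no legal moves → checkmate.

yes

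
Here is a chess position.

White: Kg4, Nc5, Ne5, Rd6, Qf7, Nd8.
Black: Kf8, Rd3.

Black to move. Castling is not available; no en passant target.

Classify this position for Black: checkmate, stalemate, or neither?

Black to move; black king on f8.
In check: yes, from the white queen on f7.
King squares — e7: attacked by Qf7; f7: attacked by Ne5; g7: attacked by Qf7; e8: attacked by Qf7; g8: attacked by Qf7.
Legal moves for Black: none.
In check with no legal moves → checkmate.

checkmate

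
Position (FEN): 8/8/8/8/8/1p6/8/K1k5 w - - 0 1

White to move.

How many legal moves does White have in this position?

0

White to move; king on a1.
In check: no.
Legal moves: none.
Count: 0.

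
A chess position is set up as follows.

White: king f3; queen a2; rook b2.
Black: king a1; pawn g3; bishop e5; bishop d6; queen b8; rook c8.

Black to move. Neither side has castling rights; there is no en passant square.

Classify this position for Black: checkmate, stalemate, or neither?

checkmate

Black to move; black king on a1.
In check: yes, from the white queen on a2.
King squares — b1: attacked by Qa2; a2: attacked by Rb2; b2: attacked by Qa2.
Legal moves for Black: none.
In check with no legal moves → checkmate.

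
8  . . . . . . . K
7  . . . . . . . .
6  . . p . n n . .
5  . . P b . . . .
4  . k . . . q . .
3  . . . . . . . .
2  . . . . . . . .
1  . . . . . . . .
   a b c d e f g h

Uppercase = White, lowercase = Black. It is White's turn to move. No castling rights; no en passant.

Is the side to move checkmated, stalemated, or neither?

White to move; white king on h8.
In check: no.
King squares — g7: attacked by Ne6; h7: attacked by Nf6; g8: attacked by Nf6.
Legal moves for White: none.
Not in check and no legal moves → stalemate.

stalemate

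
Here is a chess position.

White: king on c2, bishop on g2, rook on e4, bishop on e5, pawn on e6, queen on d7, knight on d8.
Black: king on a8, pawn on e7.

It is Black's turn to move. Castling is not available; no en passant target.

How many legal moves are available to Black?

Black to move; king on a8.
In check: no.
Legal moves: none.
Count: 0.

0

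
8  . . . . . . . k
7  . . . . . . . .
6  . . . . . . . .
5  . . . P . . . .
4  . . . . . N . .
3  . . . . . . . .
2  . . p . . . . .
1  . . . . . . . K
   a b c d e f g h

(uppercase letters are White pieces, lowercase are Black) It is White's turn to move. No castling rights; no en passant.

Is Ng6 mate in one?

After Ng6: black king on h8; in check: yes, from the white knight on g6.
Black has 3 legal replies: Kg8, Kh7, Kg7.
In check but a legal move exists → not checkmate.

no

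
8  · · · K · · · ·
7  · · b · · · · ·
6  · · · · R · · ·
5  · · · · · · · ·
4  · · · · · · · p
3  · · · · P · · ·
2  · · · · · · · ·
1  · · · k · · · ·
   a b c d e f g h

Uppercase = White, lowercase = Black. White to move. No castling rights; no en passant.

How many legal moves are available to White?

White to move; king on d8.
In check: yes, from the black bishop on c7.
Legal moves: Ke8, Kc8, Ke7, Kd7, Kxc7.
Count: 5.

5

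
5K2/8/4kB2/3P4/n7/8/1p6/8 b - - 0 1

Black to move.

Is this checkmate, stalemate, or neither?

neither

Black to move; black king on e6.
In check: yes, from the white pawn on d5.
King squares — d5: available; e5: attacked by Bf6; f5: available; d6: available; f6: available; d7: available; e7: attacked by Bf6; f7: attacked by Kf8.
Legal moves for Black: Kd7, Kxf6, Kd6, Kf5, Kxd5.
Black is in check but has 5 legal moves → neither.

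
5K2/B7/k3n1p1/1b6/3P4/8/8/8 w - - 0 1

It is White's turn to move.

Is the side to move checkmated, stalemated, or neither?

neither

White to move; white king on f8.
In check: yes, from the black knight on e6.
King squares — e7: available; f7: available; g7: attacked by Ne6; e8: attacked by Bb5; g8: available.
Legal moves for White: Kg8, Kf7, Ke7.
White is in check but has 3 legal moves → neither.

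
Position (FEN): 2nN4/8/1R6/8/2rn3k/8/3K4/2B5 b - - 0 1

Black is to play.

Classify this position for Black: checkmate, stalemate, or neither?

neither

Black to move; black king on h4.
In check: no.
Legal moves for Black include: Ne7, Na7, Nd6, Nxb6, Kh5, Kg5, Kg4, Kh3, Kg3, Ne6, Nc6, Nf5, Nb5, Nf3+, Nb3+, Ne2, Nc2, Rc7, ... (list truncated; more exist).
Black has legal moves and is not in check → neither.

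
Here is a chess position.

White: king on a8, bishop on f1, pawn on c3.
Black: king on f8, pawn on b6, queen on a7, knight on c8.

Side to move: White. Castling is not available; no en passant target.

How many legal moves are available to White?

White to move; king on a8.
In check: yes, from the black queen on a7.
Legal moves: none.
Count: 0.

0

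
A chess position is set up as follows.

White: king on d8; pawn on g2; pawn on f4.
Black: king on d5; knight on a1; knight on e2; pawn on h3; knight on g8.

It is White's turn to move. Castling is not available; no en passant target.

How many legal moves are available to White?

White to move; king on d8.
In check: no.
Legal moves: Ke8, Kc8, Kd7, Kc7, gxh3, f5, g3, g4.
Count: 8.

8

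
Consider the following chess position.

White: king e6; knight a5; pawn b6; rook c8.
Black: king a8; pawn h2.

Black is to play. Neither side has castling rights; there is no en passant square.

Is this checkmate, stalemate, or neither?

checkmate

Black to move; black king on a8.
In check: yes, from the white rook on c8.
King squares — a7: attacked by Pb6; b7: attacked by Na5; b8: attacked by Rc8.
Legal moves for Black: none.
In check with no legal moves → checkmate.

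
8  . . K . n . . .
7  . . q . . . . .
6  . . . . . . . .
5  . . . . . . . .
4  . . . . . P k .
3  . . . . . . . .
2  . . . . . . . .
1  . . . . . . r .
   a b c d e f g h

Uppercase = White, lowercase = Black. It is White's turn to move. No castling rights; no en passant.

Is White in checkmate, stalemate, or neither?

checkmate

White to move; white king on c8.
In check: yes, from the black queen on c7.
King squares — b7: attacked by Qc7; c7: attacked by Ne8; d7: attacked by Qc7; b8: attacked by Qc7; d8: attacked by Qc7.
Legal moves for White: none.
In check with no legal moves → checkmate.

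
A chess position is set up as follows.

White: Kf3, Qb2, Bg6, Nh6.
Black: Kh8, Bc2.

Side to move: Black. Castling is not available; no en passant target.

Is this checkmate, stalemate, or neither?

Black to move; black king on h8.
In check: yes, from the white queen on b2.
King squares — g7: attacked by Qb2; h7: attacked by Bg6; g8: attacked by Nh6.
Legal moves for Black: none.
In check with no legal moves → checkmate.

checkmate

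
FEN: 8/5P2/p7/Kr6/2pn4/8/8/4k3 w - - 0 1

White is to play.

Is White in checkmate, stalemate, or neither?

neither

White to move; white king on a5.
In check: yes, from the black rook on b5.
Legal moves for White: Kxa6, Ka4.
White is in check but has 2 legal moves → neither.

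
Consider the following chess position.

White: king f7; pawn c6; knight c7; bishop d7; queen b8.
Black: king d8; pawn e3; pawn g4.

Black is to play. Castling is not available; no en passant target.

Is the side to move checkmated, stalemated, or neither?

checkmate

Black to move; black king on d8.
In check: yes, from the white queen on b8.
King squares — c7: attacked by Qb8; d7: attacked by Pc6; e7: attacked by Kf7; c8: attacked by Bd7; e8: attacked by Nc7.
Legal moves for Black: none.
In check with no legal moves → checkmate.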